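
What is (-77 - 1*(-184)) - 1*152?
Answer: -45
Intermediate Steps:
(-77 - 1*(-184)) - 1*152 = (-77 + 184) - 152 = 107 - 152 = -45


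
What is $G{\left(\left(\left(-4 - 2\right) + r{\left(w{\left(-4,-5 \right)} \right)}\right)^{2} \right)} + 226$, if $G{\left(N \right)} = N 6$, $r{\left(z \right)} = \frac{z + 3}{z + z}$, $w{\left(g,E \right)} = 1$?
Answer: $322$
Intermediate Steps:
$r{\left(z \right)} = \frac{3 + z}{2 z}$
$G{\left(N \right)} = 6 N$
$G{\left(\left(\left(-4 - 2\right) + r{\left(w{\left(-4,-5 \right)} \right)}\right)^{2} \right)} + 226 = 6 \left(\left(-4 - 2\right) + \frac{3 + 1}{2 \cdot 1}\right)^{2} + 226 = 6 \left(\left(-4 - 2\right) + \frac{1}{2} \cdot 1 \cdot 4\right)^{2} + 226 = 6 \left(-6 + 2\right)^{2} + 226 = 6 \left(-4\right)^{2} + 226 = 6 \cdot 16 + 226 = 96 + 226 = 322$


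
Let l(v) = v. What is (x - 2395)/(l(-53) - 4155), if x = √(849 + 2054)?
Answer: 2395/4208 - √2903/4208 ≈ 0.55635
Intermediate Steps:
x = √2903 ≈ 53.880
(x - 2395)/(l(-53) - 4155) = (√2903 - 2395)/(-53 - 4155) = (-2395 + √2903)/(-4208) = (-2395 + √2903)*(-1/4208) = 2395/4208 - √2903/4208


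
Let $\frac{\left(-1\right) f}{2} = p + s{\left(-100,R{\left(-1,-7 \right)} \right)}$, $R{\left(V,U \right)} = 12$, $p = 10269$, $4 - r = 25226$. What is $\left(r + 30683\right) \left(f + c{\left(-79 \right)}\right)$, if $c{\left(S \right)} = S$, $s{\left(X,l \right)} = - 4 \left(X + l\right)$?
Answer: $-116433981$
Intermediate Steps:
$r = -25222$ ($r = 4 - 25226 = -25222$)
$s{\left(X,l \right)} = - 4 X - 4 l$
$f = -21242$ ($f = - 2 \left(10269 - -352\right) = - 2 \left(10269 + \left(400 - 48\right)\right) = - 2 \left(10269 + 352\right) = \left(-2\right) 10621 = -21242$)
$\left(r + 30683\right) \left(f + c{\left(-79 \right)}\right) = \left(-25222 + 30683\right) \left(-21242 - 79\right) = 5461 \left(-21321\right) = -116433981$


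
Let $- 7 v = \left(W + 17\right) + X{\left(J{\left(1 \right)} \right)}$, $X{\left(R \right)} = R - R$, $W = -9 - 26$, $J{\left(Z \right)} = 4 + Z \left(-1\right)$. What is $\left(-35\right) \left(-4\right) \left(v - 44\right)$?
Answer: $-5800$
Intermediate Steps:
$J{\left(Z \right)} = 4 - Z$
$W = -35$ ($W = -9 - 26 = -35$)
$X{\left(R \right)} = 0$
$v = \frac{18}{7}$ ($v = - \frac{\left(-35 + 17\right) + 0}{7} = - \frac{-18 + 0}{7} = \left(- \frac{1}{7}\right) \left(-18\right) = \frac{18}{7} \approx 2.5714$)
$\left(-35\right) \left(-4\right) \left(v - 44\right) = \left(-35\right) \left(-4\right) \left(\frac{18}{7} - 44\right) = 140 \left(- \frac{290}{7}\right) = -5800$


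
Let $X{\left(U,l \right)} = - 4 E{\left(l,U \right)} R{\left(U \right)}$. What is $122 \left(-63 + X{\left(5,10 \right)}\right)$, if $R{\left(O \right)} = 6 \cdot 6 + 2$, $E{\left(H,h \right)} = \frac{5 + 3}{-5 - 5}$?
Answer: $\frac{35746}{5} \approx 7149.2$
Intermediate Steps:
$E{\left(H,h \right)} = - \frac{4}{5}$ ($E{\left(H,h \right)} = \frac{8}{-10} = 8 \left(- \frac{1}{10}\right) = - \frac{4}{5}$)
$R{\left(O \right)} = 38$ ($R{\left(O \right)} = 36 + 2 = 38$)
$X{\left(U,l \right)} = \frac{608}{5}$ ($X{\left(U,l \right)} = \left(-4\right) \left(- \frac{4}{5}\right) 38 = \frac{16}{5} \cdot 38 = \frac{608}{5}$)
$122 \left(-63 + X{\left(5,10 \right)}\right) = 122 \left(-63 + \frac{608}{5}\right) = 122 \cdot \frac{293}{5} = \frac{35746}{5}$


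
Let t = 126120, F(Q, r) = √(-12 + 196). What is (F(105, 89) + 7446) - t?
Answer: -118674 + 2*√46 ≈ -1.1866e+5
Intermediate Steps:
F(Q, r) = 2*√46 (F(Q, r) = √184 = 2*√46)
(F(105, 89) + 7446) - t = (2*√46 + 7446) - 1*126120 = (7446 + 2*√46) - 126120 = -118674 + 2*√46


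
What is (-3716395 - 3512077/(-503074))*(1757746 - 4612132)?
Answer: 2668305987950258529/251537 ≈ 1.0608e+13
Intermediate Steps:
(-3716395 - 3512077/(-503074))*(1757746 - 4612132) = (-3716395 - 3512077*(-1/503074))*(-2854386) = (-3716395 + 3512077/503074)*(-2854386) = -1869618186153/503074*(-2854386) = 2668305987950258529/251537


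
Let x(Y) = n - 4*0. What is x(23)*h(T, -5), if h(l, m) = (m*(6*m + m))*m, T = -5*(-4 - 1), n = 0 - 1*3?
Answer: 2625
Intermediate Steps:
n = -3 (n = 0 - 3 = -3)
T = 25 (T = -5*(-5) = 25)
h(l, m) = 7*m³ (h(l, m) = (m*(7*m))*m = (7*m²)*m = 7*m³)
x(Y) = -3 (x(Y) = -3 - 4*0 = -3 + 0 = -3)
x(23)*h(T, -5) = -21*(-5)³ = -21*(-125) = -3*(-875) = 2625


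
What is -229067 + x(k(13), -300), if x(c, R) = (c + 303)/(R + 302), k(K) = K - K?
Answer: -457831/2 ≈ -2.2892e+5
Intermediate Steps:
k(K) = 0
x(c, R) = (303 + c)/(302 + R)
-229067 + x(k(13), -300) = -229067 + (303 + 0)/(302 - 300) = -229067 + 303/2 = -457831/2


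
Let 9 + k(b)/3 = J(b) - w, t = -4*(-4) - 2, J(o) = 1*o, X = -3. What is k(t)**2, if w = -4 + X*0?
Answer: 729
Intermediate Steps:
J(o) = o
w = -4 (w = -4 - 3*0 = -4 + 0 = -4)
t = 14 (t = 16 - 2 = 14)
k(b) = -15 + 3*b (k(b) = -27 + 3*(b - 1*(-4)) = -27 + 3*(b + 4) = -27 + 3*(4 + b) = -27 + (12 + 3*b) = -15 + 3*b)
k(t)**2 = (-15 + 3*14)**2 = (-15 + 42)**2 = 27**2 = 729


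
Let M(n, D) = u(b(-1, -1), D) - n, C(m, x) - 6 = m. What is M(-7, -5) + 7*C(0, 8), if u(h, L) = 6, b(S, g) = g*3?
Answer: 55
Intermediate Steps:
b(S, g) = 3*g
C(m, x) = 6 + m
M(n, D) = 6 - n
M(-7, -5) + 7*C(0, 8) = (6 - 1*(-7)) + 7*(6 + 0) = (6 + 7) + 7*6 = 13 + 42 = 55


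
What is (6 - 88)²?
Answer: 6724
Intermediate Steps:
(6 - 88)² = (-82)² = 6724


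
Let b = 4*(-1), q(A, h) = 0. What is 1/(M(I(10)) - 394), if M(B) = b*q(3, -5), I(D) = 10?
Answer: -1/394 ≈ -0.0025381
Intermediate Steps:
b = -4
M(B) = 0 (M(B) = -4*0 = 0)
1/(M(I(10)) - 394) = 1/(0 - 394) = 1/(-394) = -1/394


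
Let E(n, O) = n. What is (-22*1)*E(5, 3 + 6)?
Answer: -110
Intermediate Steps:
(-22*1)*E(5, 3 + 6) = -22*1*5 = -22*5 = -110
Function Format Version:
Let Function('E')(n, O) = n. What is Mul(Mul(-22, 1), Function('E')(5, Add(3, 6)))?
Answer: -110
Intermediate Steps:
Mul(Mul(-22, 1), Function('E')(5, Add(3, 6))) = Mul(Mul(-22, 1), 5) = Mul(-22, 5) = -110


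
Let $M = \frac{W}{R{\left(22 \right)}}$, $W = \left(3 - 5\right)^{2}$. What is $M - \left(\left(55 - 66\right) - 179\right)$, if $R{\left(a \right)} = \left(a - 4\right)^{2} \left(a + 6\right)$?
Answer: $\frac{430921}{2268} \approx 190.0$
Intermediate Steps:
$W = 4$ ($W = \left(-2\right)^{2} = 4$)
$R{\left(a \right)} = \left(-4 + a\right)^{2} \left(6 + a\right)$
$M = \frac{1}{2268}$ ($M = \frac{4}{\left(-4 + 22\right)^{2} \left(6 + 22\right)} = \frac{4}{18^{2} \cdot 28} = \frac{4}{324 \cdot 28} = \frac{4}{9072} = 4 \cdot \frac{1}{9072} = \frac{1}{2268} \approx 0.00044092$)
$M - \left(\left(55 - 66\right) - 179\right) = \frac{1}{2268} - \left(\left(55 - 66\right) - 179\right) = \frac{1}{2268} - \left(-11 - 179\right) = \frac{1}{2268} - -190 = \frac{1}{2268} + 190 = \frac{430921}{2268}$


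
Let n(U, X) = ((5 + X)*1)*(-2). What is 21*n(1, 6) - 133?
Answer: -595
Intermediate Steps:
n(U, X) = -10 - 2*X (n(U, X) = (5 + X)*(-2) = -10 - 2*X)
21*n(1, 6) - 133 = 21*(-10 - 2*6) - 133 = 21*(-10 - 12) - 133 = 21*(-22) - 133 = -462 - 133 = -595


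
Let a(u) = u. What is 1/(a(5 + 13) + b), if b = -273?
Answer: -1/255 ≈ -0.0039216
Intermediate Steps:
1/(a(5 + 13) + b) = 1/((5 + 13) - 273) = 1/(18 - 273) = 1/(-255) = -1/255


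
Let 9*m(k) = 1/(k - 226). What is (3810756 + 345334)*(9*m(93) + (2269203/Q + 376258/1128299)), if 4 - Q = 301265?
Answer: -1354009507183398146740/45208360510187 ≈ -2.9950e+7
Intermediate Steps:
Q = -301261 (Q = 4 - 1*301265 = 4 - 301265 = -301261)
m(k) = 1/(9*(-226 + k)) (m(k) = 1/(9*(k - 226)) = 1/(9*(-226 + k)))
(3810756 + 345334)*(9*m(93) + (2269203/Q + 376258/1128299)) = (3810756 + 345334)*(9*(1/(9*(-226 + 93))) + (2269203/(-301261) + 376258/1128299)) = 4156090*(9*((⅑)/(-133)) + (2269203*(-1/301261) + 376258*(1/1128299))) = 4156090*(9*((⅑)*(-1/133)) + (-2269203/301261 + 376258/1128299)) = 4156090*(9*(-1/1197) - 2446987614359/339912485039) = 4156090*(-1/133 - 2446987614359/339912485039) = 4156090*(-325789265194786/45208360510187) = -1354009507183398146740/45208360510187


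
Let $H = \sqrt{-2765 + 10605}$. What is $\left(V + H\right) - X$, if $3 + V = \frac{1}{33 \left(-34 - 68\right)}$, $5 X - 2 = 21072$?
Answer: $- \frac{70985579}{16830} + 28 \sqrt{10} \approx -4129.3$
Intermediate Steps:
$X = \frac{21074}{5}$ ($X = \frac{2}{5} + \frac{1}{5} \cdot 21072 = \frac{2}{5} + \frac{21072}{5} = \frac{21074}{5} \approx 4214.8$)
$V = - \frac{10099}{3366}$ ($V = -3 + \frac{1}{33 \left(-34 - 68\right)} = -3 + \frac{1}{33 \left(-102\right)} = -3 + \frac{1}{-3366} = -3 - \frac{1}{3366} = - \frac{10099}{3366} \approx -3.0003$)
$H = 28 \sqrt{10}$ ($H = \sqrt{7840} = 28 \sqrt{10} \approx 88.544$)
$\left(V + H\right) - X = \left(- \frac{10099}{3366} + 28 \sqrt{10}\right) - \frac{21074}{5} = - \frac{70985579}{16830} + 28 \sqrt{10}$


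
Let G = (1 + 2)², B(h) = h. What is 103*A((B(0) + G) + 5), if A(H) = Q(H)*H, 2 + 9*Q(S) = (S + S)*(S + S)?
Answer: 1127644/9 ≈ 1.2529e+5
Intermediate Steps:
G = 9 (G = 3² = 9)
Q(S) = -2/9 + 4*S²/9 (Q(S) = -2/9 + ((S + S)*(S + S))/9 = -2/9 + ((2*S)*(2*S))/9 = -2/9 + (4*S²)/9 = -2/9 + 4*S²/9)
A(H) = H*(-2/9 + 4*H²/9) (A(H) = (-2/9 + 4*H²/9)*H = H*(-2/9 + 4*H²/9))
103*A((B(0) + G) + 5) = 103*(2*((0 + 9) + 5)*(-1 + 2*((0 + 9) + 5)²)/9) = 103*(2*(9 + 5)*(-1 + 2*(9 + 5)²)/9) = 103*((2/9)*14*(-1 + 2*14²)) = 103*((2/9)*14*(-1 + 2*196)) = 103*((2/9)*14*(-1 + 392)) = 103*((2/9)*14*391) = 103*(10948/9) = 1127644/9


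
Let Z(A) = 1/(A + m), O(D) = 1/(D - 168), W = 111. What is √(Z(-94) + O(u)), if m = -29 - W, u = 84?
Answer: I*√4823/546 ≈ 0.12719*I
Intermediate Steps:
O(D) = 1/(-168 + D)
m = -140 (m = -29 - 1*111 = -29 - 111 = -140)
Z(A) = 1/(-140 + A) (Z(A) = 1/(A - 140) = 1/(-140 + A))
√(Z(-94) + O(u)) = √(1/(-140 - 94) + 1/(-168 + 84)) = √(1/(-234) + 1/(-84)) = √(-1/234 - 1/84) = √(-53/3276) = I*√4823/546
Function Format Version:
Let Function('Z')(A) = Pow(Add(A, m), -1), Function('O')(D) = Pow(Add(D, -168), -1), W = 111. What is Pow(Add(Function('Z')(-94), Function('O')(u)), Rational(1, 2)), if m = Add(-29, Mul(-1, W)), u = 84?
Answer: Mul(Rational(1, 546), I, Pow(4823, Rational(1, 2))) ≈ Mul(0.12719, I)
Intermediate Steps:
Function('O')(D) = Pow(Add(-168, D), -1)
m = -140 (m = Add(-29, Mul(-1, 111)) = Add(-29, -111) = -140)
Function('Z')(A) = Pow(Add(-140, A), -1) (Function('Z')(A) = Pow(Add(A, -140), -1) = Pow(Add(-140, A), -1))
Pow(Add(Function('Z')(-94), Function('O')(u)), Rational(1, 2)) = Pow(Add(Pow(Add(-140, -94), -1), Pow(Add(-168, 84), -1)), Rational(1, 2)) = Pow(Add(Pow(-234, -1), Pow(-84, -1)), Rational(1, 2)) = Pow(Add(Rational(-1, 234), Rational(-1, 84)), Rational(1, 2)) = Pow(Rational(-53, 3276), Rational(1, 2)) = Mul(Rational(1, 546), I, Pow(4823, Rational(1, 2)))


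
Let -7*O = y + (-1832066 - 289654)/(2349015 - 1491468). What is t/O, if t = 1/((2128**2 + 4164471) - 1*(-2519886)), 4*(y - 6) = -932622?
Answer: 4001886/1494574474070514271 ≈ 2.6776e-12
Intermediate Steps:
y = -466299/2 (y = 6 + (1/4)*(-932622) = 6 - 466311/2 = -466299/2 ≈ -2.3315e+5)
t = 1/11212741 (t = 1/((4528384 + 4164471) + 2519886) = 1/(8692855 + 2519886) = 1/11212741 ≈ 8.9184e-8)
O = 133292517331/4001886 (O = -(-466299/2 + (-1832066 - 289654)/(2349015 - 1491468))/7 = -(-466299/2 - 2121720/857547)/7 = -(-466299/2 - 2121720*1/857547)/7 = -(-466299/2 - 707240/285849)/7 = -1/7*(-133292517331/571698) = 133292517331/4001886 ≈ 33307.)
t/O = 1/(11212741*(133292517331/4001886)) = (1/11212741)*(4001886/133292517331) = 4001886/1494574474070514271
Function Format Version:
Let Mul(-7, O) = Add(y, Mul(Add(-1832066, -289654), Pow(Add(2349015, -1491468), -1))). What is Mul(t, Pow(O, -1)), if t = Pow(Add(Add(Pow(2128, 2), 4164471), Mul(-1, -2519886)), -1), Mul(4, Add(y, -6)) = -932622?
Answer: Rational(4001886, 1494574474070514271) ≈ 2.6776e-12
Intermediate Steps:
y = Rational(-466299, 2) (y = Add(6, Mul(Rational(1, 4), -932622)) = Add(6, Rational(-466311, 2)) = Rational(-466299, 2) ≈ -2.3315e+5)
t = Rational(1, 11212741) (t = Pow(Add(Add(4528384, 4164471), 2519886), -1) = Pow(Add(8692855, 2519886), -1) = Pow(11212741, -1) = Rational(1, 11212741) ≈ 8.9184e-8)
O = Rational(133292517331, 4001886) (O = Mul(Rational(-1, 7), Add(Rational(-466299, 2), Mul(Add(-1832066, -289654), Pow(Add(2349015, -1491468), -1)))) = Mul(Rational(-1, 7), Add(Rational(-466299, 2), Mul(-2121720, Pow(857547, -1)))) = Mul(Rational(-1, 7), Add(Rational(-466299, 2), Mul(-2121720, Rational(1, 857547)))) = Mul(Rational(-1, 7), Add(Rational(-466299, 2), Rational(-707240, 285849))) = Mul(Rational(-1, 7), Rational(-133292517331, 571698)) = Rational(133292517331, 4001886) ≈ 33307.)
Mul(t, Pow(O, -1)) = Mul(Rational(1, 11212741), Pow(Rational(133292517331, 4001886), -1)) = Mul(Rational(1, 11212741), Rational(4001886, 133292517331)) = Rational(4001886, 1494574474070514271)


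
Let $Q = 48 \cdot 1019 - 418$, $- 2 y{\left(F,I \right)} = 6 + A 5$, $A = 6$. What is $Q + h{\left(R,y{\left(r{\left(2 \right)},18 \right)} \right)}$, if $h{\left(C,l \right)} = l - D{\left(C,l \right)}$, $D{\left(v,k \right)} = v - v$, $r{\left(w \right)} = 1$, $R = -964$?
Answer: $48476$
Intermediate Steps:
$D{\left(v,k \right)} = 0$
$y{\left(F,I \right)} = -18$ ($y{\left(F,I \right)} = - \frac{6 + 6 \cdot 5}{2} = - \frac{6 + 30}{2} = \left(- \frac{1}{2}\right) 36 = -18$)
$h{\left(C,l \right)} = l$ ($h{\left(C,l \right)} = l - 0 = l + 0 = l$)
$Q = 48494$ ($Q = 48912 - 418 = 48494$)
$Q + h{\left(R,y{\left(r{\left(2 \right)},18 \right)} \right)} = 48494 - 18 = 48476$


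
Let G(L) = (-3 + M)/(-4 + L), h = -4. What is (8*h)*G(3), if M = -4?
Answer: -224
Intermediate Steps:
G(L) = -7/(-4 + L) (G(L) = (-3 - 4)/(-4 + L) = -7/(-4 + L))
(8*h)*G(3) = (8*(-4))*(-7/(-4 + 3)) = -(-224)/(-1) = -(-224)*(-1) = -32*7 = -224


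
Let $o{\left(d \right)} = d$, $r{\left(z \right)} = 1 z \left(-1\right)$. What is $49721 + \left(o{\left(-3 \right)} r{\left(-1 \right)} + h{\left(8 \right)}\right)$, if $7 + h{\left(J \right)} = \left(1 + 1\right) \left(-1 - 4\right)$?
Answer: $49701$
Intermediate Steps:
$r{\left(z \right)} = - z$ ($r{\left(z \right)} = z \left(-1\right) = - z$)
$h{\left(J \right)} = -17$ ($h{\left(J \right)} = -7 + \left(1 + 1\right) \left(-1 - 4\right) = -7 + 2 \left(-5\right) = -7 - 10 = -17$)
$49721 + \left(o{\left(-3 \right)} r{\left(-1 \right)} + h{\left(8 \right)}\right) = 49721 - \left(17 + 3 \left(\left(-1\right) \left(-1\right)\right)\right) = 49721 - 20 = 49701$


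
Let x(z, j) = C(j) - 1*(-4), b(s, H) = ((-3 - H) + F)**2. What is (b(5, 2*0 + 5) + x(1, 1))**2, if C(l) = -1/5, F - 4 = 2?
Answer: 1521/25 ≈ 60.840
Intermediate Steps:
F = 6 (F = 4 + 2 = 6)
C(l) = -1/5 (C(l) = -1*1/5 = -1/5)
b(s, H) = (3 - H)**2 (b(s, H) = ((-3 - H) + 6)**2 = (3 - H)**2)
x(z, j) = 19/5 (x(z, j) = -1/5 - 1*(-4) = -1/5 + 4 = 19/5)
(b(5, 2*0 + 5) + x(1, 1))**2 = ((-3 + (2*0 + 5))**2 + 19/5)**2 = ((-3 + (0 + 5))**2 + 19/5)**2 = ((-3 + 5)**2 + 19/5)**2 = (2**2 + 19/5)**2 = (4 + 19/5)**2 = (39/5)**2 = 1521/25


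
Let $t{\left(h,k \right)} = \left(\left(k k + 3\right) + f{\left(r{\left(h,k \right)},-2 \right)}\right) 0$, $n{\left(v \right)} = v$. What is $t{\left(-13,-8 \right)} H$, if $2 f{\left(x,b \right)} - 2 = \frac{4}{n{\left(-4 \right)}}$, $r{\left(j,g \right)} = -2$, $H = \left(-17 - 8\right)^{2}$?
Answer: $0$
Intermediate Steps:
$H = 625$ ($H = \left(-25\right)^{2} = 625$)
$f{\left(x,b \right)} = \frac{1}{2}$ ($f{\left(x,b \right)} = 1 + \frac{4 \frac{1}{-4}}{2} = 1 + \frac{4 \left(- \frac{1}{4}\right)}{2} = 1 + \frac{1}{2} \left(-1\right) = 1 - \frac{1}{2} = \frac{1}{2}$)
$t{\left(h,k \right)} = 0$ ($t{\left(h,k \right)} = \left(\left(k k + 3\right) + \frac{1}{2}\right) 0 = \left(\left(k^{2} + 3\right) + \frac{1}{2}\right) 0 = \left(\left(3 + k^{2}\right) + \frac{1}{2}\right) 0 = \left(\frac{7}{2} + k^{2}\right) 0 = 0$)
$t{\left(-13,-8 \right)} H = 0 \cdot 625 = 0$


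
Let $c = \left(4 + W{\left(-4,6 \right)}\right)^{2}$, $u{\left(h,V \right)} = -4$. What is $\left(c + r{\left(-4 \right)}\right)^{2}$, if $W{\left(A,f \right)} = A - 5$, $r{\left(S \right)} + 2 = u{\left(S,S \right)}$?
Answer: $361$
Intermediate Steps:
$r{\left(S \right)} = -6$ ($r{\left(S \right)} = -2 - 4 = -6$)
$W{\left(A,f \right)} = -5 + A$ ($W{\left(A,f \right)} = A - 5 = -5 + A$)
$c = 25$ ($c = \left(4 - 9\right)^{2} = \left(-5\right)^{2} = 25$)
$\left(c + r{\left(-4 \right)}\right)^{2} = \left(25 - 6\right)^{2} = 19^{2} = 361$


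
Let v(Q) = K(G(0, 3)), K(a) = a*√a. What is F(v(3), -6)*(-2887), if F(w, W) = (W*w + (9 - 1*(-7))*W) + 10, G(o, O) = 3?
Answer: 248282 + 51966*√3 ≈ 3.3829e+5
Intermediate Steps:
K(a) = a^(3/2)
v(Q) = 3*√3 (v(Q) = 3^(3/2) = 3*√3)
F(w, W) = 10 + 16*W + W*w (F(w, W) = (W*w + (9 + 7)*W) + 10 = (W*w + 16*W) + 10 = (16*W + W*w) + 10 = 10 + 16*W + W*w)
F(v(3), -6)*(-2887) = (10 + 16*(-6) - 18*√3)*(-2887) = (10 - 96 - 18*√3)*(-2887) = (-86 - 18*√3)*(-2887) = 248282 + 51966*√3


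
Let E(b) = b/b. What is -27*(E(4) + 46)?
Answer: -1269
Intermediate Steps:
E(b) = 1
-27*(E(4) + 46) = -27*(1 + 46) = -27*47 = -1269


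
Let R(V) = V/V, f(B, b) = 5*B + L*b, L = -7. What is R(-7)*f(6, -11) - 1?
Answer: 106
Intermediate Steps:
f(B, b) = -7*b + 5*B (f(B, b) = 5*B - 7*b = -7*b + 5*B)
R(V) = 1
R(-7)*f(6, -11) - 1 = 1*(-7*(-11) + 5*6) - 1 = 1*(77 + 30) - 1 = 1*107 - 1 = 107 - 1 = 106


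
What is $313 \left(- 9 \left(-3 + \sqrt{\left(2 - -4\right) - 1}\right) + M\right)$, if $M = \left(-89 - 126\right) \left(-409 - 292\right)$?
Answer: $47182246 - 2817 \sqrt{5} \approx 4.7176 \cdot 10^{7}$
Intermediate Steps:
$M = 150715$ ($M = \left(-215\right) \left(-701\right) = 150715$)
$313 \left(- 9 \left(-3 + \sqrt{\left(2 - -4\right) - 1}\right) + M\right) = 313 \left(- 9 \left(-3 + \sqrt{\left(2 - -4\right) - 1}\right) + 150715\right) = 313 \left(- 9 \left(-3 + \sqrt{\left(2 + 4\right) - 1}\right) + 150715\right) = 313 \left(- 9 \left(-3 + \sqrt{6 - 1}\right) + 150715\right) = 313 \left(- 9 \left(-3 + \sqrt{5}\right) + 150715\right) = 313 \left(\left(27 - 9 \sqrt{5}\right) + 150715\right) = 313 \left(150742 - 9 \sqrt{5}\right) = 47182246 - 2817 \sqrt{5}$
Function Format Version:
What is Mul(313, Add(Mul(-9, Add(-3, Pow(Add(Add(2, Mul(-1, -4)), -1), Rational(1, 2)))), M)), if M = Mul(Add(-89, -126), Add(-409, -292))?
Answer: Add(47182246, Mul(-2817, Pow(5, Rational(1, 2)))) ≈ 4.7176e+7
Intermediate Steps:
M = 150715 (M = Mul(-215, -701) = 150715)
Mul(313, Add(Mul(-9, Add(-3, Pow(Add(Add(2, Mul(-1, -4)), -1), Rational(1, 2)))), M)) = Mul(313, Add(Mul(-9, Add(-3, Pow(Add(Add(2, Mul(-1, -4)), -1), Rational(1, 2)))), 150715)) = Mul(313, Add(Mul(-9, Add(-3, Pow(Add(Add(2, 4), -1), Rational(1, 2)))), 150715)) = Mul(313, Add(Mul(-9, Add(-3, Pow(Add(6, -1), Rational(1, 2)))), 150715)) = Mul(313, Add(Mul(-9, Add(-3, Pow(5, Rational(1, 2)))), 150715)) = Mul(313, Add(Add(27, Mul(-9, Pow(5, Rational(1, 2)))), 150715)) = Mul(313, Add(150742, Mul(-9, Pow(5, Rational(1, 2))))) = Add(47182246, Mul(-2817, Pow(5, Rational(1, 2))))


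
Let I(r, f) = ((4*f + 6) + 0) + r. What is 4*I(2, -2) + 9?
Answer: 9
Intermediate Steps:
I(r, f) = 6 + r + 4*f (I(r, f) = ((6 + 4*f) + 0) + r = (6 + 4*f) + r = 6 + r + 4*f)
4*I(2, -2) + 9 = 4*(6 + 2 + 4*(-2)) + 9 = 4*(6 + 2 - 8) + 9 = 4*0 + 9 = 0 + 9 = 9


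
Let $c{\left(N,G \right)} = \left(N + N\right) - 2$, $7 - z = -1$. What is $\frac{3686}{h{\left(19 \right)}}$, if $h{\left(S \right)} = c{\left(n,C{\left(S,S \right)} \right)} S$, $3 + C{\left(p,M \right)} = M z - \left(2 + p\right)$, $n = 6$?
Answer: $\frac{97}{5} \approx 19.4$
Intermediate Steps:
$z = 8$ ($z = 7 - -1 = 7 + 1 = 8$)
$C{\left(p,M \right)} = -5 - p + 8 M$ ($C{\left(p,M \right)} = -3 - \left(2 + p - M 8\right) = -3 - \left(2 + p - 8 M\right) = -5 - p + 8 M$)
$c{\left(N,G \right)} = -2 + 2 N$ ($c{\left(N,G \right)} = 2 N - 2 = -2 + 2 N$)
$h{\left(S \right)} = 10 S$ ($h{\left(S \right)} = \left(-2 + 2 \cdot 6\right) S = \left(-2 + 12\right) S = 10 S$)
$\frac{3686}{h{\left(19 \right)}} = \frac{3686}{10 \cdot 19} = \frac{3686}{190} = 3686 \cdot \frac{1}{190} = \frac{97}{5}$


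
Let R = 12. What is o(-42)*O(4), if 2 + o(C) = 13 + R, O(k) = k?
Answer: 92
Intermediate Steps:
o(C) = 23 (o(C) = -2 + (13 + 12) = -2 + 25 = 23)
o(-42)*O(4) = 23*4 = 92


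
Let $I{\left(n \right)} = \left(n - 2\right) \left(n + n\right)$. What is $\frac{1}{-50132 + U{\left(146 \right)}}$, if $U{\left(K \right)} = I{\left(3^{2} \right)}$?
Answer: $- \frac{1}{50006} \approx -1.9998 \cdot 10^{-5}$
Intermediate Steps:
$I{\left(n \right)} = 2 n \left(-2 + n\right)$ ($I{\left(n \right)} = \left(-2 + n\right) 2 n = 2 n \left(-2 + n\right)$)
$U{\left(K \right)} = 126$ ($U{\left(K \right)} = 2 \cdot 3^{2} \left(-2 + 3^{2}\right) = 2 \cdot 9 \left(-2 + 9\right) = 2 \cdot 9 \cdot 7 = 126$)
$\frac{1}{-50132 + U{\left(146 \right)}} = \frac{1}{-50132 + 126} = \frac{1}{-50006} = - \frac{1}{50006}$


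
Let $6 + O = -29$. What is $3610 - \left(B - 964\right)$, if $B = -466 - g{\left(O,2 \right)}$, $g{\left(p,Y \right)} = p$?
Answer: $5005$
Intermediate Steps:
$O = -35$ ($O = -6 - 29 = -35$)
$B = -431$ ($B = -466 - -35 = -466 + 35 = -431$)
$3610 - \left(B - 964\right) = 3610 - \left(-431 - 964\right) = 3610 - -1395 = 3610 + 1395 = 5005$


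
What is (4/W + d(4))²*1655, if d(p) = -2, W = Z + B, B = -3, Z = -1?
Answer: 14895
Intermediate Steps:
W = -4 (W = -1 - 3 = -4)
(4/W + d(4))²*1655 = (4/(-4) - 2)²*1655 = (4*(-¼) - 2)²*1655 = (-1 - 2)²*1655 = (-3)²*1655 = 9*1655 = 14895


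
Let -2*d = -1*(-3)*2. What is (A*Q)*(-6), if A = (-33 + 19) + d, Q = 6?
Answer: 612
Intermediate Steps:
d = -3 (d = -(-1*(-3))*2/2 = -3*2/2 = -1/2*6 = -3)
A = -17 (A = (-33 + 19) - 3 = -14 - 3 = -17)
(A*Q)*(-6) = -17*6*(-6) = -102*(-6) = 612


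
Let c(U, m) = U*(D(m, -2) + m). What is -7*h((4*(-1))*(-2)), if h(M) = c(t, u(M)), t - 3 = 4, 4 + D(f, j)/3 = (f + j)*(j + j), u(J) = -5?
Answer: -3283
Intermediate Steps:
D(f, j) = -12 + 6*j*(f + j) (D(f, j) = -12 + 3*((f + j)*(j + j)) = -12 + 3*((f + j)*(2*j)) = -12 + 3*(2*j*(f + j)) = -12 + 6*j*(f + j))
t = 7 (t = 3 + 4 = 7)
c(U, m) = U*(12 - 11*m) (c(U, m) = U*((-12 + 6*(-2)² + 6*m*(-2)) + m) = U*((-12 + 6*4 - 12*m) + m) = U*((-12 + 24 - 12*m) + m) = U*((12 - 12*m) + m) = U*(12 - 11*m))
h(M) = 469 (h(M) = 7*(12 - 11*(-5)) = 7*(12 + 55) = 7*67 = 469)
-7*h((4*(-1))*(-2)) = -7*469 = -3283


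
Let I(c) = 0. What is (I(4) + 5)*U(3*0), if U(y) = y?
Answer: 0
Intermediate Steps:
(I(4) + 5)*U(3*0) = (0 + 5)*(3*0) = 5*0 = 0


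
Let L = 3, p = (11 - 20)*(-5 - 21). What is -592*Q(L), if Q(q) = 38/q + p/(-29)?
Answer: -236800/87 ≈ -2721.8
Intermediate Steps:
p = 234 (p = -9*(-26) = 234)
Q(q) = -234/29 + 38/q (Q(q) = 38/q + 234/(-29) = 38/q + 234*(-1/29) = 38/q - 234/29 = -234/29 + 38/q)
-592*Q(L) = -592*(-234/29 + 38/3) = -592*400/87 = -236800/87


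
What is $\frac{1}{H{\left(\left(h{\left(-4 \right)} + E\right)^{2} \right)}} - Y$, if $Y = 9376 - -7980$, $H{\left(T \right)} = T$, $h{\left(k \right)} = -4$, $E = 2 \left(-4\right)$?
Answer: $- \frac{2499263}{144} \approx -17356.0$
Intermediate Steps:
$E = -8$
$Y = 17356$ ($Y = 9376 + 7980 = 17356$)
$\frac{1}{H{\left(\left(h{\left(-4 \right)} + E\right)^{2} \right)}} - Y = \frac{1}{\left(-4 - 8\right)^{2}} - 17356 = \frac{1}{\left(-12\right)^{2}} - 17356 = \frac{1}{144} - 17356 = - \frac{2499263}{144}$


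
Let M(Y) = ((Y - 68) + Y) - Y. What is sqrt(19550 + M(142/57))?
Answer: 2*sqrt(15826278)/57 ≈ 139.59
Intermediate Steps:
M(Y) = -68 + Y (M(Y) = ((-68 + Y) + Y) - Y = (-68 + 2*Y) - Y = -68 + Y)
sqrt(19550 + M(142/57)) = sqrt(19550 + (-68 + 142/57)) = sqrt(19550 - 3734/57) = sqrt(1110616/57) = 2*sqrt(15826278)/57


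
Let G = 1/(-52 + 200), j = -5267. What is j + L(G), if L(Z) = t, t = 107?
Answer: -5160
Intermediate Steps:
G = 1/148 ≈ 0.0067568
L(Z) = 107
j + L(G) = -5267 + 107 = -5160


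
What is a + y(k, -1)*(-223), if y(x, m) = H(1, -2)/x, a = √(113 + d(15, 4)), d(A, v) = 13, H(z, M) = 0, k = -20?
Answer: 3*√14 ≈ 11.225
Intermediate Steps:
a = 3*√14 (a = √(113 + 13) = √126 = 3*√14 ≈ 11.225)
y(x, m) = 0 (y(x, m) = 0/x = 0)
a + y(k, -1)*(-223) = 3*√14 + 0*(-223) = 3*√14 + 0 = 3*√14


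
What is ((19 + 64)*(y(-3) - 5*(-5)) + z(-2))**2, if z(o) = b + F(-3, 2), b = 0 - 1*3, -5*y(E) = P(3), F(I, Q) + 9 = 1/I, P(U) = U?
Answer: 911617249/225 ≈ 4.0516e+6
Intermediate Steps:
F(I, Q) = -9 + 1/I
y(E) = -3/5 (y(E) = -1/5*3 = -3/5)
b = -3 (b = 0 - 3 = -3)
z(o) = -37/3 (z(o) = -3 + (-9 + 1/(-3)) = -3 + (-9 - 1/3) = -3 - 28/3 = -37/3)
((19 + 64)*(y(-3) - 5*(-5)) + z(-2))**2 = ((19 + 64)*(-3/5 - 5*(-5)) - 37/3)**2 = (83*(-3/5 + 25) - 37/3)**2 = (83*(122/5) - 37/3)**2 = (10126/5 - 37/3)**2 = (30193/15)**2 = 911617249/225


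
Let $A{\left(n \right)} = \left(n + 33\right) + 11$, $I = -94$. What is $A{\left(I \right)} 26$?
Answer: $-1300$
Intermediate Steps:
$A{\left(n \right)} = 44 + n$ ($A{\left(n \right)} = \left(33 + n\right) + 11 = 44 + n$)
$A{\left(I \right)} 26 = \left(44 - 94\right) 26 = \left(-50\right) 26 = -1300$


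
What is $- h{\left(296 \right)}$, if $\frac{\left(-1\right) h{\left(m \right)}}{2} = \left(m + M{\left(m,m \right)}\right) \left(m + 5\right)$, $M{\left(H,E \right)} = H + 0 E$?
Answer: $356384$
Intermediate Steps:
$M{\left(H,E \right)} = H$ ($M{\left(H,E \right)} = H + 0 = H$)
$h{\left(m \right)} = - 4 m \left(5 + m\right)$ ($h{\left(m \right)} = - 2 \left(m + m\right) \left(m + 5\right) = - 2 \cdot 2 m \left(5 + m\right) = - 4 m \left(5 + m\right)$)
$- h{\left(296 \right)} = - 4 \cdot 296 \left(-5 - 296\right) = - 4 \cdot 296 \left(-301\right) = \left(-1\right) \left(-356384\right) = 356384$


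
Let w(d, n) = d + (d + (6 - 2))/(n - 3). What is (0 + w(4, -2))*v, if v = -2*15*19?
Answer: -1368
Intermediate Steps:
w(d, n) = d + (4 + d)/(-3 + n) (w(d, n) = d + (d + 4)/(-3 + n) = d + (4 + d)/(-3 + n))
v = -570 (v = -30*19 = -570)
(0 + w(4, -2))*v = (0 + (4 - 2*4 + 4*(-2))/(-3 - 2))*(-570) = (0 + (4 - 8 - 8)/(-5))*(-570) = (0 - ⅕*(-12))*(-570) = (0 + 12/5)*(-570) = (12/5)*(-570) = -1368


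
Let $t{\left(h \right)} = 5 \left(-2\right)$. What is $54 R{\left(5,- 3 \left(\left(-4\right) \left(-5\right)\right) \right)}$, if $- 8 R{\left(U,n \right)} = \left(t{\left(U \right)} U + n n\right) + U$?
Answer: $- \frac{95985}{4} \approx -23996.0$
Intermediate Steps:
$t{\left(h \right)} = -10$
$R{\left(U,n \right)} = - \frac{n^{2}}{8} + \frac{9 U}{8}$ ($R{\left(U,n \right)} = - \frac{\left(- 10 U + n n\right) + U}{8} = - \frac{\left(- 10 U + n^{2}\right) + U}{8} = - \frac{\left(n^{2} - 10 U\right) + U}{8} = - \frac{n^{2} - 9 U}{8} = - \frac{n^{2}}{8} + \frac{9 U}{8}$)
$54 R{\left(5,- 3 \left(\left(-4\right) \left(-5\right)\right) \right)} = 54 \left(- \frac{\left(- 3 \left(\left(-4\right) \left(-5\right)\right)\right)^{2}}{8} + \frac{9}{8} \cdot 5\right) = 54 \left(- \frac{\left(\left(-3\right) 20\right)^{2}}{8} + \frac{45}{8}\right) = 54 \left(- \frac{\left(-60\right)^{2}}{8} + \frac{45}{8}\right) = 54 \left(\left(- \frac{1}{8}\right) 3600 + \frac{45}{8}\right) = 54 \left(-450 + \frac{45}{8}\right) = 54 \left(- \frac{3555}{8}\right) = - \frac{95985}{4}$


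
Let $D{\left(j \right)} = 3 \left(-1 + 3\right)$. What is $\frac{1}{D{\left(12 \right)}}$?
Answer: $\frac{1}{6} \approx 0.16667$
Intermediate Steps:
$D{\left(j \right)} = 6$ ($D{\left(j \right)} = 3 \cdot 2 = 6$)
$\frac{1}{D{\left(12 \right)}} = \frac{1}{6}$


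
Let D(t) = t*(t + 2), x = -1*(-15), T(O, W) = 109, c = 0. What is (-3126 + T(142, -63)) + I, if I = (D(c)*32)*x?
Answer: -3017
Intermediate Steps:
x = 15
D(t) = t*(2 + t)
I = 0 (I = ((0*(2 + 0))*32)*15 = ((0*2)*32)*15 = (0*32)*15 = 0*15 = 0)
(-3126 + T(142, -63)) + I = (-3126 + 109) + 0 = -3017 + 0 = -3017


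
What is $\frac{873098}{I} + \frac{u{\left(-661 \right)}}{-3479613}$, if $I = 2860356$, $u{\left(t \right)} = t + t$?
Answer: $\frac{168990252317}{552940662346} \approx 0.30562$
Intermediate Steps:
$u{\left(t \right)} = 2 t$
$\frac{873098}{I} + \frac{u{\left(-661 \right)}}{-3479613} = \frac{873098}{2860356} + \frac{2 \left(-661\right)}{-3479613} = 873098 \cdot \frac{1}{2860356} - - \frac{1322}{3479613} = \frac{436549}{1430178} + \frac{1322}{3479613} = \frac{168990252317}{552940662346}$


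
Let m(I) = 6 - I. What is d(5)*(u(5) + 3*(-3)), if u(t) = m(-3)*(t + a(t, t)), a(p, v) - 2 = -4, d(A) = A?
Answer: 90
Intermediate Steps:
a(p, v) = -2 (a(p, v) = 2 - 4 = -2)
u(t) = -18 + 9*t (u(t) = (6 - 1*(-3))*(t - 2) = (6 + 3)*(-2 + t) = 9*(-2 + t) = -18 + 9*t)
d(5)*(u(5) + 3*(-3)) = 5*((-18 + 9*5) + 3*(-3)) = 5*((-18 + 45) - 9) = 5*(27 - 9) = 5*18 = 90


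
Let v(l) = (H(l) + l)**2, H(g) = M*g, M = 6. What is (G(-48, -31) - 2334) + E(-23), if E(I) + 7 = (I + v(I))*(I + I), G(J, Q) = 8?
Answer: -1193641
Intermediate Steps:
H(g) = 6*g
v(l) = 49*l**2 (v(l) = (6*l + l)**2 = (7*l)**2 = 49*l**2)
E(I) = -7 + 2*I*(I + 49*I**2) (E(I) = -7 + (I + 49*I**2)*(I + I) = -7 + (I + 49*I**2)*(2*I) = -7 + 2*I*(I + 49*I**2))
(G(-48, -31) - 2334) + E(-23) = (8 - 2334) + (-7 + 2*(-23)**2 + 98*(-23)**3) = -2326 + (-7 + 2*529 + 98*(-12167)) = -2326 + (-7 + 1058 - 1192366) = -2326 - 1191315 = -1193641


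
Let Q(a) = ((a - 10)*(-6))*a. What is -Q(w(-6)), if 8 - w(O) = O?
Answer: 336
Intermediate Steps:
w(O) = 8 - O
Q(a) = a*(60 - 6*a) (Q(a) = ((-10 + a)*(-6))*a = (60 - 6*a)*a = a*(60 - 6*a))
-Q(w(-6)) = -6*(8 - 1*(-6))*(10 - (8 - 1*(-6))) = -6*(8 + 6)*(10 - (8 + 6)) = -6*14*(10 - 1*14) = -6*14*(10 - 14) = -6*14*(-4) = -1*(-336) = 336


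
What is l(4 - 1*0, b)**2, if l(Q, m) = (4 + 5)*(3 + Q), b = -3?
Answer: 3969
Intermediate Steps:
l(Q, m) = 27 + 9*Q (l(Q, m) = 9*(3 + Q) = 27 + 9*Q)
l(4 - 1*0, b)**2 = (27 + 9*(4 - 1*0))**2 = (27 + 9*(4 + 0))**2 = (27 + 9*4)**2 = (27 + 36)**2 = 63**2 = 3969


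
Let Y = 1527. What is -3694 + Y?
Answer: -2167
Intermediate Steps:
-3694 + Y = -3694 + 1527 = -2167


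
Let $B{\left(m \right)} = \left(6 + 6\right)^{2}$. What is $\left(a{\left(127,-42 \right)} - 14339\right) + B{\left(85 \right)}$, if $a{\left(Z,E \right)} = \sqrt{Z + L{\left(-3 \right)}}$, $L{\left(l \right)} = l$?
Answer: $-14195 + 2 \sqrt{31} \approx -14184.0$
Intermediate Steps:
$a{\left(Z,E \right)} = \sqrt{-3 + Z}$ ($a{\left(Z,E \right)} = \sqrt{Z - 3} = \sqrt{-3 + Z}$)
$B{\left(m \right)} = 144$ ($B{\left(m \right)} = 12^{2} = 144$)
$\left(a{\left(127,-42 \right)} - 14339\right) + B{\left(85 \right)} = \left(\sqrt{-3 + 127} - 14339\right) + 144 = \left(\sqrt{124} - 14339\right) + 144 = \left(2 \sqrt{31} - 14339\right) + 144 = \left(-14339 + 2 \sqrt{31}\right) + 144 = -14195 + 2 \sqrt{31}$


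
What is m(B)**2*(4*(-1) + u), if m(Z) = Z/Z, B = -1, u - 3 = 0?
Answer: -1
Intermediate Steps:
u = 3 (u = 3 + 0 = 3)
m(Z) = 1
m(B)**2*(4*(-1) + u) = 1**2*(4*(-1) + 3) = 1*(-4 + 3) = 1*(-1) = -1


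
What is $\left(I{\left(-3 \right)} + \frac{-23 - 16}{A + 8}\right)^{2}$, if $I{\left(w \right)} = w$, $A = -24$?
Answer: $\frac{81}{256} \approx 0.31641$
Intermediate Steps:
$\left(I{\left(-3 \right)} + \frac{-23 - 16}{A + 8}\right)^{2} = \left(-3 + \frac{-23 - 16}{-24 + 8}\right)^{2} = \left(-3 - \frac{39}{-16}\right)^{2} = \left(-3 - - \frac{39}{16}\right)^{2} = \left(-3 + \frac{39}{16}\right)^{2} = \left(- \frac{9}{16}\right)^{2} = \frac{81}{256}$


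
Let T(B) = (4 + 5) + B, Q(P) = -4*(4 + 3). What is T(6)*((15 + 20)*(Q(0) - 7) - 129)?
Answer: -20310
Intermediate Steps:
Q(P) = -28 (Q(P) = -4*7 = -28)
T(B) = 9 + B
T(6)*((15 + 20)*(Q(0) - 7) - 129) = (9 + 6)*((15 + 20)*(-28 - 7) - 129) = 15*(35*(-35) - 129) = 15*(-1225 - 129) = 15*(-1354) = -20310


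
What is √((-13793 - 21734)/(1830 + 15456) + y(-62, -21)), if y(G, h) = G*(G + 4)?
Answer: √1073891522694/17286 ≈ 59.950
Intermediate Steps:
y(G, h) = G*(4 + G)
√((-13793 - 21734)/(1830 + 15456) + y(-62, -21)) = √((-13793 - 21734)/(1830 + 15456) - 62*(4 - 62)) = √(-35527/17286 - 62*(-58)) = √(-35527*1/17286 + 3596) = √(-35527/17286 + 3596) = √(62124929/17286) = √1073891522694/17286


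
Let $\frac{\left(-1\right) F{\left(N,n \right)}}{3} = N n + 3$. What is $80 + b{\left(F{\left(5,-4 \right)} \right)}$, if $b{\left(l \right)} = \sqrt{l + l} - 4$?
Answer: $76 + \sqrt{102} \approx 86.099$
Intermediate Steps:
$F{\left(N,n \right)} = -9 - 3 N n$ ($F{\left(N,n \right)} = - 3 \left(N n + 3\right) = - 3 \left(3 + N n\right) = -9 - 3 N n$)
$b{\left(l \right)} = -4 + \sqrt{2} \sqrt{l}$ ($b{\left(l \right)} = \sqrt{2 l} - 4 = \sqrt{2} \sqrt{l} - 4 = -4 + \sqrt{2} \sqrt{l}$)
$80 + b{\left(F{\left(5,-4 \right)} \right)} = 80 - \left(4 - \sqrt{2} \sqrt{-9 - 15 \left(-4\right)}\right) = 80 - \left(4 - \sqrt{2} \sqrt{-9 + 60}\right) = 80 - \left(4 - \sqrt{2} \sqrt{51}\right) = 80 - \left(4 - \sqrt{102}\right) = 76 + \sqrt{102}$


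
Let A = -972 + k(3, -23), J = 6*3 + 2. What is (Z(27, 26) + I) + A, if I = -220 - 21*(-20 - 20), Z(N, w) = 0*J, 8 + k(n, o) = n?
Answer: -357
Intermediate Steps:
J = 20 (J = 18 + 2 = 20)
k(n, o) = -8 + n
Z(N, w) = 0 (Z(N, w) = 0*20 = 0)
I = 620 (I = -220 - 21*(-40) = -220 - 1*(-840) = -220 + 840 = 620)
A = -977 (A = -972 + (-8 + 3) = -972 - 5 = -977)
(Z(27, 26) + I) + A = (0 + 620) - 977 = 620 - 977 = -357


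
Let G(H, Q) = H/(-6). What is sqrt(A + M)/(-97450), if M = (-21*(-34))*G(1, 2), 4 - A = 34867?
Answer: -I*sqrt(34982)/97450 ≈ -0.0019193*I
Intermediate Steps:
A = -34863 (A = 4 - 1*34867 = 4 - 34867 = -34863)
G(H, Q) = -H/6 (G(H, Q) = H*(-1/6) = -H/6)
M = -119 (M = (-21*(-34))*(-1/6*1) = 714*(-1/6) = -119)
sqrt(A + M)/(-97450) = sqrt(-34863 - 119)/(-97450) = sqrt(-34982)*(-1/97450) = (I*sqrt(34982))*(-1/97450) = -I*sqrt(34982)/97450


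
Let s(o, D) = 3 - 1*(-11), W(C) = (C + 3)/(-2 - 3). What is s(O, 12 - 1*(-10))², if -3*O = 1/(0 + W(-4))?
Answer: 196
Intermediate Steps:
W(C) = -⅗ - C/5 (W(C) = (3 + C)/(-5) = (3 + C)*(-⅕) = -⅗ - C/5)
O = -5/3 (O = -1/(3*(0 + (-⅗ - ⅕*(-4)))) = -1/(3*(0 + (-⅗ + ⅘))) = -1/(3*(0 + ⅕)) = -1/(3*⅕) = -⅓*5 = -5/3 ≈ -1.6667)
s(o, D) = 14 (s(o, D) = 3 + 11 = 14)
s(O, 12 - 1*(-10))² = 14² = 196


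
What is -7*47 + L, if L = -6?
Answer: -335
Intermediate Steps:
-7*47 + L = -7*47 - 6 = -329 - 6 = -335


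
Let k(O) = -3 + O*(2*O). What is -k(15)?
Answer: -447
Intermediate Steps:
k(O) = -3 + 2*O²
-k(15) = -(-3 + 2*15²) = -(-3 + 2*225) = -(-3 + 450) = -1*447 = -447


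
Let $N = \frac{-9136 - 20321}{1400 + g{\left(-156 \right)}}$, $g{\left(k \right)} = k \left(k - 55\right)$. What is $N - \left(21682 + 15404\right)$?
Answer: $- \frac{1272672633}{34316} \approx -37087.0$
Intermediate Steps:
$g{\left(k \right)} = k \left(-55 + k\right)$
$N = - \frac{29457}{34316}$ ($N = \frac{-9136 - 20321}{1400 - 156 \left(-55 - 156\right)} = - \frac{29457}{1400 - -32916} = - \frac{29457}{1400 + 32916} = - \frac{29457}{34316} \approx -0.8584$)
$N - \left(21682 + 15404\right) = - \frac{29457}{34316} - \left(21682 + 15404\right) = - \frac{29457}{34316} - 37086 = - \frac{1272672633}{34316}$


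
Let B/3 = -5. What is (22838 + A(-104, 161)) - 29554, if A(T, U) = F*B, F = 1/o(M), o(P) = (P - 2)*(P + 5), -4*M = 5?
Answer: -87292/13 ≈ -6714.8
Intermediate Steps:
B = -15 (B = 3*(-5) = -15)
M = -5/4 (M = -¼*5 = -5/4 ≈ -1.2500)
o(P) = (-2 + P)*(5 + P)
F = -16/195 (F = 1/(-10 + (-5/4)² + 3*(-5/4)) = 1/(-10 + 25/16 - 15/4) = 1/(-195/16) = -16/195 ≈ -0.082051)
A(T, U) = 16/13 (A(T, U) = -16/195*(-15) = 16/13)
(22838 + A(-104, 161)) - 29554 = (22838 + 16/13) - 29554 = 296910/13 - 29554 = -87292/13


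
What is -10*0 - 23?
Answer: -23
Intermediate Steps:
-10*0 - 23 = 0 - 23 = -23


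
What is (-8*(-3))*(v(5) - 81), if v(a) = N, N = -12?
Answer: -2232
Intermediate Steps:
v(a) = -12
(-8*(-3))*(v(5) - 81) = (-8*(-3))*(-12 - 81) = 24*(-93) = -2232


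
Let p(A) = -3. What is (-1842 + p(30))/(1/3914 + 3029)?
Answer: -7221330/11855507 ≈ -0.60911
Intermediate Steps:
(-1842 + p(30))/(1/3914 + 3029) = (-1842 - 3)/(1/3914 + 3029) = -1845/(1/3914 + 3029) = -1845/11855507/3914 = -1845*3914/11855507 = -7221330/11855507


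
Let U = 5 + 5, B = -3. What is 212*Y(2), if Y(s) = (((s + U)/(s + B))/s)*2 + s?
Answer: -2120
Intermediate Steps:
U = 10
Y(s) = s + 2*(10 + s)/(s*(-3 + s)) (Y(s) = (((s + 10)/(s - 3))/s)*2 + s = (((10 + s)/(-3 + s))/s)*2 + s = ((10 + s)/(s*(-3 + s)))*2 + s = 2*(10 + s)/(s*(-3 + s)) + s = s + 2*(10 + s)/(s*(-3 + s)))
212*Y(2) = 212*((20 + 2³ - 3*2² + 2*2)/(2*(-3 + 2))) = 212*((½)*(20 + 8 - 3*4 + 4)/(-1)) = 212*((½)*(-1)*(20 + 8 - 12 + 4)) = 212*((½)*(-1)*20) = 212*(-10) = -2120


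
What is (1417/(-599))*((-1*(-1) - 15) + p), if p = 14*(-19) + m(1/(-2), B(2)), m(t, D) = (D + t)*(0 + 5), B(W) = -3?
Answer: 843115/1198 ≈ 703.77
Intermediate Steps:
m(t, D) = 5*D + 5*t (m(t, D) = (D + t)*5 = 5*D + 5*t)
p = -567/2 (p = 14*(-19) + (5*(-3) + 5/(-2)) = -266 + (-15 + 5*(-1/2)) = -266 + (-15 - 5/2) = -266 - 35/2 = -567/2 ≈ -283.50)
(1417/(-599))*((-1*(-1) - 15) + p) = (1417/(-599))*((-1*(-1) - 15) - 567/2) = (1417*(-1/599))*((1 - 15) - 567/2) = -1417*(-14 - 567/2)/599 = -1417/599*(-595/2) = 843115/1198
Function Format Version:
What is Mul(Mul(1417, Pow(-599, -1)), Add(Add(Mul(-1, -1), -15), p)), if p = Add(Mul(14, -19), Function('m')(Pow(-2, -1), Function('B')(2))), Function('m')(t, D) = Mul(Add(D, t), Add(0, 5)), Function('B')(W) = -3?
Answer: Rational(843115, 1198) ≈ 703.77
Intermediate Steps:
Function('m')(t, D) = Add(Mul(5, D), Mul(5, t)) (Function('m')(t, D) = Mul(Add(D, t), 5) = Add(Mul(5, D), Mul(5, t)))
p = Rational(-567, 2) (p = Add(Mul(14, -19), Add(Mul(5, -3), Mul(5, Pow(-2, -1)))) = Add(-266, Add(-15, Mul(5, Rational(-1, 2)))) = Add(-266, Add(-15, Rational(-5, 2))) = Add(-266, Rational(-35, 2)) = Rational(-567, 2) ≈ -283.50)
Mul(Mul(1417, Pow(-599, -1)), Add(Add(Mul(-1, -1), -15), p)) = Mul(Mul(1417, Pow(-599, -1)), Add(Add(Mul(-1, -1), -15), Rational(-567, 2))) = Mul(Mul(1417, Rational(-1, 599)), Add(Add(1, -15), Rational(-567, 2))) = Mul(Rational(-1417, 599), Add(-14, Rational(-567, 2))) = Mul(Rational(-1417, 599), Rational(-595, 2)) = Rational(843115, 1198)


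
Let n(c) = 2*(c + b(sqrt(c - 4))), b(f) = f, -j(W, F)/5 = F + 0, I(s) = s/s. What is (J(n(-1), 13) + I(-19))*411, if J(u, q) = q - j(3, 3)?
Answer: 11919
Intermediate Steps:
I(s) = 1
j(W, F) = -5*F (j(W, F) = -5*(F + 0) = -5*F)
n(c) = 2*c + 2*sqrt(-4 + c) (n(c) = 2*(c + sqrt(c - 4)) = 2*(c + sqrt(-4 + c)) = 2*c + 2*sqrt(-4 + c))
J(u, q) = 15 + q (J(u, q) = q - (-5)*3 = q - 1*(-15) = q + 15 = 15 + q)
(J(n(-1), 13) + I(-19))*411 = ((15 + 13) + 1)*411 = (28 + 1)*411 = 29*411 = 11919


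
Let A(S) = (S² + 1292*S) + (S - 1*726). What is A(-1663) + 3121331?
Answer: 3735915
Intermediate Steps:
A(S) = -726 + S² + 1293*S (A(S) = (S² + 1292*S) + (S - 726) = (S² + 1292*S) + (-726 + S) = -726 + S² + 1293*S)
A(-1663) + 3121331 = (-726 + (-1663)² + 1293*(-1663)) + 3121331 = (-726 + 2765569 - 2150259) + 3121331 = 614584 + 3121331 = 3735915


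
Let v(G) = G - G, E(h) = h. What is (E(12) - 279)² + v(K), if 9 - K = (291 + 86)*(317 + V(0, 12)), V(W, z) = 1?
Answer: 71289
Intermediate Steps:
K = -119877 (K = 9 - (291 + 86)*(317 + 1) = 9 - 377*318 = 9 - 1*119886 = 9 - 119886 = -119877)
v(G) = 0
(E(12) - 279)² + v(K) = (12 - 279)² + 0 = (-267)² + 0 = 71289 + 0 = 71289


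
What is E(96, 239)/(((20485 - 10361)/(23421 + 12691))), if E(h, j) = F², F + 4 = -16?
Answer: 3611200/2531 ≈ 1426.8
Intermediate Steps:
F = -20 (F = -4 - 16 = -20)
E(h, j) = 400 (E(h, j) = (-20)² = 400)
E(96, 239)/(((20485 - 10361)/(23421 + 12691))) = 400/(((20485 - 10361)/(23421 + 12691))) = 400/((10124/36112)) = 400/((10124*(1/36112))) = 400/(2531/9028) = 400*(9028/2531) = 3611200/2531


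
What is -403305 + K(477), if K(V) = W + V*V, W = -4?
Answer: -175780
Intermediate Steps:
K(V) = -4 + V**2 (K(V) = -4 + V*V = -4 + V**2)
-403305 + K(477) = -403305 + (-4 + 477**2) = -403305 + (-4 + 227529) = -403305 + 227525 = -175780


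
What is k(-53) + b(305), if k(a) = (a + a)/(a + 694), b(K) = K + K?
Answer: 390904/641 ≈ 609.83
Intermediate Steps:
b(K) = 2*K
k(a) = 2*a/(694 + a) (k(a) = (2*a)/(694 + a) = 2*a/(694 + a))
k(-53) + b(305) = 2*(-53)/(694 - 53) + 2*305 = 2*(-53)/641 + 610 = 2*(-53)*(1/641) + 610 = -106/641 + 610 = 390904/641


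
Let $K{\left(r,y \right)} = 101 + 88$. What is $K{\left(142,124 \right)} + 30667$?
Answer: $30856$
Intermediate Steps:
$K{\left(r,y \right)} = 189$
$K{\left(142,124 \right)} + 30667 = 189 + 30667 = 30856$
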